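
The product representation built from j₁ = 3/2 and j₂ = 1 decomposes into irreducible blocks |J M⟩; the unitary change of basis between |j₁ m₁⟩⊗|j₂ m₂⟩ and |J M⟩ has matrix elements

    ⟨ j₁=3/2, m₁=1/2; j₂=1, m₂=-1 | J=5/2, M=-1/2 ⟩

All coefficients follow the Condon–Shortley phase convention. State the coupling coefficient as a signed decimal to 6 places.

+0.547723  (= +√(3/10))

triangle: 0!·3!·2!/6! = 12/720
(j±m)!: 2!·1!·0!·2!·2!·3! = 48
prefactor² = (2J+1)·Δ·N² = 24/5
  k=0: +1/(0!·0!·1!·0!·2!·2!) = 1/4
Σ = 1/4  ⇒  CG² = 24/5·(1/4)² = 3/10
CG = +√(3/10) = +0.547723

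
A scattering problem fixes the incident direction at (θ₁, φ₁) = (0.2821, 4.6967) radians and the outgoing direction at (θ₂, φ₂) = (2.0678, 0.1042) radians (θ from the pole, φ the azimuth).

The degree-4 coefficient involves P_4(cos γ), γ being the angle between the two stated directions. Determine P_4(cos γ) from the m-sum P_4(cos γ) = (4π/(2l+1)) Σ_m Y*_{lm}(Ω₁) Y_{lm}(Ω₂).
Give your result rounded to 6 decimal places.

-0.268642

Term-by-term m-sum for l=4 (normalisation 4π/9 = 1.396263):
  [-4]  conj(Y_{4,-4})(Ω₁) = +0.002652-0.000167i ; Y_{4,-4}(Ω₂) = +0.241580-0.106957i ; Δ = +0.000623-0.000324i
  [-3]  conj(Y_{4,-3})(Ω₁) = +0.001220+0.025905i ; Y_{4,-3}(Ω₂) = -0.385688+0.124653i ; Δ = -0.003700-0.009839i
  [-2]  conj(Y_{4,-2})(Ω₁) = -0.141405+0.004438i ; Y_{4,-2}(Ω₂) = +0.149536-0.031622i ; Δ = -0.021005+0.005135i
  [-1]  conj(Y_{4,-1})(Ω₁) = -0.006861-0.437291i ; Y_{4,-1}(Ω₂) = +0.277790-0.029051i ; Δ = -0.014610-0.121276i
  [+0]  conj(Y_{4,0})(Ω₁) = +0.540618-0.000000i ; Y_{4,0}(Ω₂) = -0.212753+0.000000i ; Δ = -0.115018+0.000000i
  [+1]  conj(Y_{4,1})(Ω₁) = +0.006861-0.437291i ; Y_{4,1}(Ω₂) = -0.277790-0.029051i ; Δ = -0.014610+0.121276i
  [+2]  conj(Y_{4,2})(Ω₁) = -0.141405-0.004438i ; Y_{4,2}(Ω₂) = +0.149536+0.031622i ; Δ = -0.021005-0.005135i
  [+3]  conj(Y_{4,3})(Ω₁) = -0.001220+0.025905i ; Y_{4,3}(Ω₂) = +0.385688+0.124653i ; Δ = -0.003700+0.009839i
  [+4]  conj(Y_{4,4})(Ω₁) = +0.002652+0.000167i ; Y_{4,4}(Ω₂) = +0.241580+0.106957i ; Δ = +0.000623+0.000324i
Accumulated sum -0.192401+0.000000i; after 4π/(2l+1) scaling, -0.268642+0.000000i ⇒ P_4 = -0.268642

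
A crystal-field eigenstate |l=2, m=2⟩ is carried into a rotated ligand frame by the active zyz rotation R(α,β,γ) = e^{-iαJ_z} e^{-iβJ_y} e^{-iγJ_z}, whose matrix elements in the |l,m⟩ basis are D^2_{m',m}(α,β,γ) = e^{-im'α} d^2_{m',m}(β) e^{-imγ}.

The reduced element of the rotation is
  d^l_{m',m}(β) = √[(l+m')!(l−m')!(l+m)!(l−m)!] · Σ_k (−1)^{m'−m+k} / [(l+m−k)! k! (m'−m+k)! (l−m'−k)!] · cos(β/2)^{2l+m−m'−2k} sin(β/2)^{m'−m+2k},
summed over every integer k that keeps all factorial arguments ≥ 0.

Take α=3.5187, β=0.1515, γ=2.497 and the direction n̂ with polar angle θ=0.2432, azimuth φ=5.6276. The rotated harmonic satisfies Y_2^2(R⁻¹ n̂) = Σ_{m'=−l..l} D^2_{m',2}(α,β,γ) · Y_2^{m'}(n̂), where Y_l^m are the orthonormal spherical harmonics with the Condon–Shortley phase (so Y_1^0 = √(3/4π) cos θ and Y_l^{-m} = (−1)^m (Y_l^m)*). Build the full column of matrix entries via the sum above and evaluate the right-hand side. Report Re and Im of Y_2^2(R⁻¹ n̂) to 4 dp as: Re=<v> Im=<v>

Need the full column D^2_{m',2} for m'=−2..2 at α=3.5187, β=0.1515, γ=2.4970.
cos(β/2)=0.997132, sin(β/2)=0.075678
d^2_{-2,2}: single k=4 term ⇒ +0.000033;  D = -0.000015+0.000029i
d^2_{-1,2}: single k=3 term ⇒ +0.000864;  D = +0.000082-0.000860i
d^2_{0,2}: single k=2 term ⇒ +0.013948;  D = +0.003876+0.013399i
d^2_{1,2}: single k=1 term ⇒ +0.150057;  D = -0.091850-0.118662i
d^2_{2,2}: single k=0 term ⇒ +0.988579;  D = +0.850458+0.503993i
Y_2^{m'}(θ=0.2432,φ=5.6276) and Σ D·Y over m':
  (-0.0000+0.0000i)·(+0.0058+0.0216i)  (+0.0001-0.0009i)·(+0.1431+0.1101i)  (+0.0039+0.0134i)·(+0.5759+0.0000i)  (-0.0919-0.1187i)·(-0.1431+0.1101i)  (+0.8505+0.5040i)·(+0.0058-0.0216i)
Y_2^2(R⁻¹ n̂) = +0.044348-0.001038i

Re=0.0443 Im=-0.0010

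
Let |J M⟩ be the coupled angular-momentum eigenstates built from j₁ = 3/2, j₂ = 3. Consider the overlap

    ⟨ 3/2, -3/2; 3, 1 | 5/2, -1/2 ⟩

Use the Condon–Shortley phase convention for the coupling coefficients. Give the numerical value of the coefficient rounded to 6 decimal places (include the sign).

j₁+j₂−J=2  J+j₁−j₂=1  J−j₁+j₂=4  j₁+j₂+J+1=8
(j₁±m₁, j₂±m₂, J±M) = (0,3,4,2,2,3)
P² = 864/35
sum k=2..2:
  [2] +1/8 = 1/8
S = 1/8
C² = P²·S² = 27/70 ; C = +0.621059

+0.621059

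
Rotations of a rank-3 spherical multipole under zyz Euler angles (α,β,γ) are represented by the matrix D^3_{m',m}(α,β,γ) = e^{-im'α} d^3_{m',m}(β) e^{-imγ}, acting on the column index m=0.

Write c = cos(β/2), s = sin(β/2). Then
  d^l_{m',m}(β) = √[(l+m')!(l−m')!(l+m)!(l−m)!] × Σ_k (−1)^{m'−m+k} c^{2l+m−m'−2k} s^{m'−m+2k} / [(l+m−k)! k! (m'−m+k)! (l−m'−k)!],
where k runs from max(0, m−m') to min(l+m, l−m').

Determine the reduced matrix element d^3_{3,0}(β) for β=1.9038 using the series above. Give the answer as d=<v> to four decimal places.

d=-0.4719

d^3_{3,0}(β=1.9038) via the finite sum:
c=cos(1.903800/2)=0.580137, s=sin(1.903800/2)=0.814519; N=√[720·1·6·6]=160.996894
k∈{0} keeps every argument non-negative
  k=0: (−1)^3·160.9969/(36)·0.5801^3·0.8145^3 = -0.471856
d^3_{3,0}(1.9038) = -0.471856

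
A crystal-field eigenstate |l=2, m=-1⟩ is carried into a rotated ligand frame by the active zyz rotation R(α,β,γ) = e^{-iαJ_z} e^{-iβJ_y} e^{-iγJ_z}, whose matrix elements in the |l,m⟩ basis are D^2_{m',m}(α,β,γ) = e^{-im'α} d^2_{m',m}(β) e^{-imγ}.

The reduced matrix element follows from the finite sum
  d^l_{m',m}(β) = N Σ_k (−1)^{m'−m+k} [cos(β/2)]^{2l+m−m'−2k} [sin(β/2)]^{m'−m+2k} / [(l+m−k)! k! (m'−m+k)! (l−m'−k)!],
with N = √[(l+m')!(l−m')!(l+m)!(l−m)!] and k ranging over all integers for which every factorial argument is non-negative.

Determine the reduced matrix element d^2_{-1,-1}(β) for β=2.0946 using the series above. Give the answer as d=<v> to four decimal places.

d=-0.4999

d^2_{-1,-1}(β=2.0946) via the finite sum:
With c≡cos(β/2)=0.499911 and s≡sin(β/2)=0.866077, N=[1·6·1·6]^{1/2}=6.000000
k: max(0,(-1)−(-1))=0 … min(2+(-1),2−(-1))=1
  k=0: (−1)^0·6.0000/(6)·0.4999^4·0.8661^0 = +0.062456
  k=1: (−1)^1·6.0000/(2)·0.4999^2·0.8661^2 = -0.562367
d^2_{-1,-1}(2.0946) = +0.062456 -0.562367 = -0.499911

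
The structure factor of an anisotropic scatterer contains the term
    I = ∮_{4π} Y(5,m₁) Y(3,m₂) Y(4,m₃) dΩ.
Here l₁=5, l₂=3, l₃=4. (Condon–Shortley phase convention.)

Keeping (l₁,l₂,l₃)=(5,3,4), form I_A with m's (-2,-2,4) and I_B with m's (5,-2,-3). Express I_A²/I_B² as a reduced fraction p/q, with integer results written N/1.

4/15

Shared (l₁,l₂,l₃)=(5,3,4): N and (l;000)² cancel in I_A²/I_B².
A: Δ = 4!·6!·2!/13! = 1/180180; Racah Σ t=1..1: t=1:−1/8640 = -1/8640; ⇒ 3j(5 3 4; -2 -2 4)² = 14/1287, sgn -1
B: Δ = 4!·6!·2!/13! = 1/180180; Racah Σ t=0..0: t=0:+1/17280 = 1/17280; ⇒ 3j(5 3 4; 5 -2 -3)² = 35/858, sgn -1
I_A²/I_B² = (14/1287)/(35/858) = 4/15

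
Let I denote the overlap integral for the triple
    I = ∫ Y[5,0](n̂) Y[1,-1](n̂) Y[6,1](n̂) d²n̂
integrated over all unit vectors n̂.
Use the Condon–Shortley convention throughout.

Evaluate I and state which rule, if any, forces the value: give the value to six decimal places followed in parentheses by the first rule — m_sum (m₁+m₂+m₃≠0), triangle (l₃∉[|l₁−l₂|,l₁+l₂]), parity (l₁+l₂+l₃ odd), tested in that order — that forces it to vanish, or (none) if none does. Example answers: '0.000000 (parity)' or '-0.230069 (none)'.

-0.187239 (none)

Rules hold: Σm=0, L=12 even, 4≤6≤6.
N = 11·3·13 = 429
Δ = 0!·10!·2!/13! = 1/858
Racah Σ t=0..0: t=0:+1/14400 = 1/14400
⇒ 3j(5 1 6; 0 0 0)² = 6/143, sgn +1
Racah Σ t=0..0: t=0:+1/28800 = 1/28800
⇒ 3j(5 1 6; 0 -1 1)² = 7/286, sgn -1
4πI² = N·(3j₀)²·(3jₘ)² = 63/143
I = -1·√(0.440559/4π) = -0.18723944
No selection rule forces the value: the integral is nonzero (none).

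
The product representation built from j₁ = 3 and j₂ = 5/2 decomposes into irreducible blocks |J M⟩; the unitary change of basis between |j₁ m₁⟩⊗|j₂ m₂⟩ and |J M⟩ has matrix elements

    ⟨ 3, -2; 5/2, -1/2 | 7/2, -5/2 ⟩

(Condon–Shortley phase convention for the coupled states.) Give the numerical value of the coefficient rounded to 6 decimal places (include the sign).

-0.178174  (= −√(2/63))

triangle: 2!×4!×3!/10! = 288/3628800
(j±m)!: 1!×5!×2!×3!×1!×6! = 1036800
prefactor² = (2J+1)×Δ×N² = 4608/7
  k=1: −1/(1!×1!×4!×1!×0!×2!) = -1/48
  k=2: +1/(2!×0!×3!×0!×1!×3!) = 1/72
Σ = -1/144  ⇒  CG² = 4608/7×(-1/144)² = 2/63
CG = −√(2/63) = -0.178174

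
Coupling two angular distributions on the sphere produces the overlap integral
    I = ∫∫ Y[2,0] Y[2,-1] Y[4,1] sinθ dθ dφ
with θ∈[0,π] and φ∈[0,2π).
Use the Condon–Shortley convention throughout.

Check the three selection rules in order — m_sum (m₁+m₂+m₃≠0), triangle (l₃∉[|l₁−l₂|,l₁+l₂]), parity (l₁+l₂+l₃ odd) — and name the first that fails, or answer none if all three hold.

azimuthal sum: 0 − 1 + 1 = 0  ✓
0 ≤ 4 ≤ 4 (triangle on l)  ✓
L = 2 + 2 + 4 = 8 (even)  ✓

none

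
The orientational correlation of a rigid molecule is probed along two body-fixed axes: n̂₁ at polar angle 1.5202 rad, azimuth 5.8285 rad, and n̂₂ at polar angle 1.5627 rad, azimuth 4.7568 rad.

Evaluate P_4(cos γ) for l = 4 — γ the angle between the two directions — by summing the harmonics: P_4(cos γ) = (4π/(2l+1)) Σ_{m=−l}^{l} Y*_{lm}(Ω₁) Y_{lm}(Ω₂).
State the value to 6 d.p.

Expand P_4 via completeness: Σ_{m} conj(Y_{4,m}) at Ω₁ times Y_{4,m} at Ω₂ —
  m=-4: (-0.108048, -0.426808) × (0.435511, -0.078190) = (-0.080428, -0.177431)  (running Σ = (-0.080428, -0.177431))
  m=-3: (0.012944, -0.061717) × (-0.001346, -0.010043) = (-0.000637, -0.000047)  (running Σ = (-0.081066, -0.177478))
  m=-2: (-0.201283, 0.258589) × (0.333030, -0.029658) = (-0.059364, 0.092087)  (running Σ = (-0.140430, -0.085391))
  m=-1: (-0.064019, 0.031296) × (-0.000510, -0.011477) = (0.000392, 0.000719)  (running Σ = (-0.140038, -0.084672))
  m=0: (0.309264, -0.000000) × (0.317149, 0.000000) = (0.098082, 0.000000)  (running Σ = (-0.041955, -0.084672))
  m=1: (0.064019, 0.031296) × (0.000510, -0.011477) = (0.000392, -0.000719)  (running Σ = (-0.041563, -0.085391))
  m=2: (-0.201283, -0.258589) × (0.333030, 0.029658) = (-0.059364, -0.092087)  (running Σ = (-0.100927, -0.177478))
  m=3: (-0.012944, -0.061717) × (0.001346, -0.010043) = (-0.000637, 0.000047)  (running Σ = (-0.101565, -0.177431))
  m=4: (-0.108048, 0.426808) × (0.435511, 0.078190) = (-0.080428, 0.177431)  (running Σ = (-0.181993, 0.000000))
Total Σ_m = (-0.181993, 0.000000). Multiply by 1.396263: (-0.254110, 0.000000). P_4(cos γ) = -0.254110

-0.254110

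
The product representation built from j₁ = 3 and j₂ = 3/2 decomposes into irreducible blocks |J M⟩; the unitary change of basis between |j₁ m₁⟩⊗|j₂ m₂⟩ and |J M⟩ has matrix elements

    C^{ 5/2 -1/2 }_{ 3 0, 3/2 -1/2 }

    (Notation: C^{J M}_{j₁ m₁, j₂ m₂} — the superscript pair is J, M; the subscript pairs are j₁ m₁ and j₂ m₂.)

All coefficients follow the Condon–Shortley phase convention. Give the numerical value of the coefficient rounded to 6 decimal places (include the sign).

-0.414039

j₁+j₂−J=2  J+j₁−j₂=4  J−j₁+j₂=1  j₁+j₂+J+1=8
(j₁±m₁, j₂±m₂, J±M) = (3,3,1,2,2,3)
P² = 216/35
sum k=0..1:
  [0] +1/12 = 1/12
  [1] −1/4 = -1/4
S = -1/6
C² = P²·S² = 6/35 ; C = -0.414039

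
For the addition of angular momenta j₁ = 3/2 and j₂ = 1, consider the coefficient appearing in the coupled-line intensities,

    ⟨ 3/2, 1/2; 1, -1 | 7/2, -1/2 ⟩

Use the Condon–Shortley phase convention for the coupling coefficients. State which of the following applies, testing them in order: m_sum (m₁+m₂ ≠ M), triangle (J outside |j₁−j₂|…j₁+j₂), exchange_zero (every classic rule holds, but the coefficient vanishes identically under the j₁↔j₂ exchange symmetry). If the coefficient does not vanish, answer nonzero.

triangle

m-sum: m₁+m₂ = 1/2+(-1) = -1/2, M = -1/2  ✓
triangle: need |j₁−j₂| ≤ J ≤ j₁+j₂, i.e. J ∈ [1/2, 5/2]; J = 7/2 is outside ✗ ⇒ coefficient is 0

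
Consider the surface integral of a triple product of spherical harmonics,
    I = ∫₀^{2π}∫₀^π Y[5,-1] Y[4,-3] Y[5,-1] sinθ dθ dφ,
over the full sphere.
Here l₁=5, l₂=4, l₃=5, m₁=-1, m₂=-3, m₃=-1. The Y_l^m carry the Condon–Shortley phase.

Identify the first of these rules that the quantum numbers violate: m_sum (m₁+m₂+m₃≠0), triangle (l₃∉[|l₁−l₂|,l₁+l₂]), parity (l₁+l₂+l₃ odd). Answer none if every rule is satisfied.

azimuthal sum: -1 − 3 − 1 = -5  ✗
1 ≤ 5 ≤ 9 (triangle on l)
L = 5 + 4 + 5 = 14 (even)

m_sum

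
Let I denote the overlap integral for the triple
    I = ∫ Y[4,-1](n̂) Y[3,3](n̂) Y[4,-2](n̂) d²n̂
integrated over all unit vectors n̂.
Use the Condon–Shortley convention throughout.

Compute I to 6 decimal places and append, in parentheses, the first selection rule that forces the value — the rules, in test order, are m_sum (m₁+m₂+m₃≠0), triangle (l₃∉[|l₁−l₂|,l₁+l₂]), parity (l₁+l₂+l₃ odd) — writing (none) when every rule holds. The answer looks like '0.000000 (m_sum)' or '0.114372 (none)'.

0.000000 (parity)

L=11 odd ⇒ parity kills the (l;000) factor ⇒ I = 0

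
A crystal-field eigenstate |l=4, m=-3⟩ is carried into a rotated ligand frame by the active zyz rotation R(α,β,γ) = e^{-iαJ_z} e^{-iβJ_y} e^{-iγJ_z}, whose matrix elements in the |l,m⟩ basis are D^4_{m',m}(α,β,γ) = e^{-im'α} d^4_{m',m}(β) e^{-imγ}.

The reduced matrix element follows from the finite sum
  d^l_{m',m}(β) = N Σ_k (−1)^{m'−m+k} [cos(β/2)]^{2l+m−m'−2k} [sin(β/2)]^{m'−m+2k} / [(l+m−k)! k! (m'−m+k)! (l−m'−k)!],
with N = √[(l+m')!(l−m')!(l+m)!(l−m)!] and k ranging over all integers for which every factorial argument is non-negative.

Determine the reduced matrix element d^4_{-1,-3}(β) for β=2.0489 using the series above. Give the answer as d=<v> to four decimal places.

d=-0.3998

d^4_{-1,-3}(β=2.0489) via the finite sum:
Half-angle: c=0.519569, s=0.854429. N=√(6·120·1·5040)=1904.940944
k: max(0,(-3)−(-1))=0 … min(4+(-3),4−(-1))=1
  k=0: (−1)^2·1904.9409/(240)·0.5196^6·0.8544^2 = +0.113994
  k=1: (−1)^3·1904.9409/(144)·0.5196^4·0.8544^4 = -0.513801
d^4_{-1,-3}(2.0489) = +0.113994 -0.513801 = -0.399807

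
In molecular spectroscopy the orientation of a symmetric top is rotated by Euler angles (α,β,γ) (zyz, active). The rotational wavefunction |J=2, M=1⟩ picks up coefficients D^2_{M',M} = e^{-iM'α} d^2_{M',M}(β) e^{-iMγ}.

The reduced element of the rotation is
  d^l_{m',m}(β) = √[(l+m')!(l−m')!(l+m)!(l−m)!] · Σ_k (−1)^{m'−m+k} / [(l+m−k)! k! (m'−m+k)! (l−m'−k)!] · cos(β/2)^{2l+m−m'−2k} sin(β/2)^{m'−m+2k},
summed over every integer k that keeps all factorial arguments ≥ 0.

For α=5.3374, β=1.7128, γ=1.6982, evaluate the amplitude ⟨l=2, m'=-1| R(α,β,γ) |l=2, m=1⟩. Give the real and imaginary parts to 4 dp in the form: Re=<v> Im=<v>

Re=-0.3596 Im=-0.1953

First d^2_{-1,1}(β=1.7128), then the phase factors e^{-i(-1)α} and e^{-i(1)γ}:
c=cos(1.712800/2)=0.655161, s=sin(1.712800/2)=0.755489; N=√[1·6·6·1]=6.000000
Admissible k: 2..3 (factorial args all ≥0)
  k=2: (−1)^0·6.0000/(2)·0.6552^2·0.7555^2 = +0.734978
  k=3: (−1)^1·6.0000/(6)·0.6552^0·0.7555^4 = -0.325771
d^2_{-1,1}(1.7128) = +0.734978 -0.325771 = +0.409207
Attach z-rotation phases: D = e^{-i(-1)(5.3374)}·(+0.409207)·e^{-i(1)(1.6982)} = -0.359581-0.195324i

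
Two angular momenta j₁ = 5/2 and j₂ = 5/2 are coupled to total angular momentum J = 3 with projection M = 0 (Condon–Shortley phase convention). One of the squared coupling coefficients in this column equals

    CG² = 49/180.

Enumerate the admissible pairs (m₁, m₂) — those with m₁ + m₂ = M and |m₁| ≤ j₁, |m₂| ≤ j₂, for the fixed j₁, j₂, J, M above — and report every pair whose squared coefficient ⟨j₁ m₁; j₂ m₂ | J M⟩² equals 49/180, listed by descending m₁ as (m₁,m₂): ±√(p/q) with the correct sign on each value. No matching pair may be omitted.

Admissible pairs with m₁+m₂ = M = 0: (-5/2,5/2), (-3/2,3/2), (-1/2,1/2), (1/2,-1/2), (3/2,-3/2), (5/2,-5/2)
  (m₁,m₂)=(5/2,-5/2): CG² = 5/36, CG = +√(5/36)
  (m₁,m₂)=(3/2,-3/2): CG² = 49/180, CG = +√(49/180)   ← matches the target
  (m₁,m₂)=(1/2,-1/2): CG² = 4/45, CG = −√(4/45)
  (m₁,m₂)=(-1/2,1/2): CG² = 4/45, CG = −√(4/45)
  (m₁,m₂)=(-3/2,3/2): CG² = 49/180, CG = +√(49/180)   ← matches the target
  (m₁,m₂)=(-5/2,5/2): CG² = 5/36, CG = +√(5/36)
Pairs with CG² = 49/180: (3/2,-3/2): +√(49/180); (-3/2,3/2): +√(49/180)

(3/2,-3/2): +√(49/180); (-3/2,3/2): +√(49/180)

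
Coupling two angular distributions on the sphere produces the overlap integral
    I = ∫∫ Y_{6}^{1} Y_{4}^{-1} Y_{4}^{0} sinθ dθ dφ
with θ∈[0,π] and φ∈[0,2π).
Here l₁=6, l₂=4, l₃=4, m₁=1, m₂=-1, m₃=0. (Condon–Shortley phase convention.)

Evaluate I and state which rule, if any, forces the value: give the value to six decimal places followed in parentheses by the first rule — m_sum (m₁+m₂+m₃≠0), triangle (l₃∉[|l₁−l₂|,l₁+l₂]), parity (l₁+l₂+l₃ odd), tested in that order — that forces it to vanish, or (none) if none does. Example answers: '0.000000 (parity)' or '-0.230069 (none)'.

m-sum 0 ✓  L=14 even ✓  2≤4≤10 ✓
Π(2lᵢ+1) = 13×9×9 = 1053
triangle coeff Δ(6,4,4) = 1/1261260
Σ_t [2,4]: t=2:+1/4608 t=3:−1/1296 t=4:+1/4608 = -7/20736
(3j)²=20/1287 [(6 4 4; 0 0 0)], sign=-1
Σ_t [1,3]: t=1:−1/11520 t=2:+1/1728 t=3:−1/3456 = 7/34560
(3j)²=7/858 [(6 4 4; 1 -1 0)], sign=+1
⇒ 4πI² = 210/1573
I = (-1)√(210/1573/(4π)) = -0.10307192
No selection rule forces the value: the integral is nonzero (none).

-0.103072 (none)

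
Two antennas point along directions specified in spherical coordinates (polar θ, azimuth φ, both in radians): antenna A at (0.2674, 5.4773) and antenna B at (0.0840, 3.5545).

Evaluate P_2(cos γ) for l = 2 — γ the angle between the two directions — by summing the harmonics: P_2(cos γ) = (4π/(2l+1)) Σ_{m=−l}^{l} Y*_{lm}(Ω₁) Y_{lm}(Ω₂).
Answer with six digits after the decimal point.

Addition theorem: P_2(cos γ) = (4π/5) Σ_m Y*_{lm}(Ω₁) Y_{lm}(Ω₂), m = −2…2:
  [-2]  conj(Y_{2,-2})(Ω₁) = -0.001105-0.026945i ; Y_{2,-2}(Ω₂) = +0.001843-0.001999i ; Δ = -0.000056-0.000047i
  [-1]  conj(Y_{2,-1})(Ω₁) = +0.136328-0.142032i ; Y_{2,-1}(Ω₂) = -0.059161+0.025918i ; Δ = -0.004384+0.011936i
  [+0]  conj(Y_{2,0})(Ω₁) = +0.564726-0.000000i ; Y_{2,0}(Ω₂) = +0.624123+0.000000i ; Δ = +0.352458+0.000000i
  [+1]  conj(Y_{2,1})(Ω₁) = -0.136328-0.142032i ; Y_{2,1}(Ω₂) = +0.059161+0.025918i ; Δ = -0.004384-0.011936i
  [+2]  conj(Y_{2,2})(Ω₁) = -0.001105+0.026945i ; Y_{2,2}(Ω₂) = +0.001843+0.001999i ; Δ = -0.000056+0.000047i
Total Σ_m = +0.343578+0.000000i. Multiply by 2.513274: +0.863506+0.000000i. P_2(cos γ) = 0.863506

0.863506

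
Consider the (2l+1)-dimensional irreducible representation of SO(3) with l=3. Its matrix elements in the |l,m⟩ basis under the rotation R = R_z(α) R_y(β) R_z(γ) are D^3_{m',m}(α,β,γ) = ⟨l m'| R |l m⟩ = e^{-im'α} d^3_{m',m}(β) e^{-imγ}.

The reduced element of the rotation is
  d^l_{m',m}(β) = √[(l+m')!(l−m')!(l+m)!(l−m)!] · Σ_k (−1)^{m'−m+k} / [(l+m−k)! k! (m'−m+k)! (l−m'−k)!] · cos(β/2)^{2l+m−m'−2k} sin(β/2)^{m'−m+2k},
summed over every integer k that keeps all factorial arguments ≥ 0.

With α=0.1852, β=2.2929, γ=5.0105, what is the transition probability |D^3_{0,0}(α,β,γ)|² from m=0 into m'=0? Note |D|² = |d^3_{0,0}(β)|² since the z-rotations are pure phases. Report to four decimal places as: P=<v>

First d^3_{0,0}(β=2.2929), then the phase factors e^{-i(0)α} and e^{-i(0)γ}:
Half-angle: c=0.411725, s=0.911308. N=√(6·6·6·6)=36.000000
k: max(0,(0)−(0))=0 … min(3+(0),3−(0))=3
  k=0: (−1)^0·36.0000/(36)·0.4117^6·0.9113^0 = +0.004871
  k=1: (−1)^1·36.0000/(4)·0.4117^4·0.9113^2 = -0.214784
  k=2: (−1)^2·36.0000/(4)·0.4117^2·0.9113^4 = +1.052248
  k=3: (−1)^3·36.0000/(36)·0.4117^0·0.9113^6 = -0.572785
d^3_{0,0}(2.2929) = +0.004871 -0.214784 +1.052248 -0.572785 = +0.269551
|D^3_{0,0}|² = |d^3_{0,0}(β)|² = (+0.269551)² = 0.072658 (the z-rotation phases have unit modulus)

P=0.0727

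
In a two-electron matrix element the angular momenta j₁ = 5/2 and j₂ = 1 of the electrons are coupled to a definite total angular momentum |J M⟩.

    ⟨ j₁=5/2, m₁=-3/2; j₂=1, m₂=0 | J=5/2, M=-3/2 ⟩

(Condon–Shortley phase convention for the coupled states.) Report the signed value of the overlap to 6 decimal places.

√[6·1!4!1!/7! · 1!4!1!1!1!4!] = √(576/35)
  +(−1)^0/∏(0,1,4,1,0,0)! = 1/24  (running 1/24)
  +(−1)^1/∏(1,0,3,0,1,1)! = -1/6  (running -1/8)
⟨..|..⟩ = √(576/35)·(-1/8) = -0.507093

-0.507093  (= −√(9/35))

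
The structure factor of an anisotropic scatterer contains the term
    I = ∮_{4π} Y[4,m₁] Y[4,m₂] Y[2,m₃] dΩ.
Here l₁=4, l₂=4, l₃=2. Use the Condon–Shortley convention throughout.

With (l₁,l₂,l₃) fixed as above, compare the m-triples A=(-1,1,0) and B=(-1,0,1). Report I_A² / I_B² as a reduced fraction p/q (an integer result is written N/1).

Shared (l₁,l₂,l₃)=(4,4,2): N and (l;000)² cancel in I_A²/I_B².
A: Δ = 6!·2!·2!/11! = 1/13860; Racah Σ t=3..5: t=3:−1/144 t=4:+1/48 t=5:−1/480 = 17/1440; ⇒ 3j(4 4 2; -1 1 0)² = 289/13860, sgn +1
B: Δ = 6!·2!·2!/11! = 1/13860; Racah Σ t=3..4: t=3:−1/72 t=4:+1/96 = -1/288; ⇒ 3j(4 4 2; -1 0 1)² = 1/462, sgn +1
I_A²/I_B² = (289/13860)/(1/462) = 289/30

289/30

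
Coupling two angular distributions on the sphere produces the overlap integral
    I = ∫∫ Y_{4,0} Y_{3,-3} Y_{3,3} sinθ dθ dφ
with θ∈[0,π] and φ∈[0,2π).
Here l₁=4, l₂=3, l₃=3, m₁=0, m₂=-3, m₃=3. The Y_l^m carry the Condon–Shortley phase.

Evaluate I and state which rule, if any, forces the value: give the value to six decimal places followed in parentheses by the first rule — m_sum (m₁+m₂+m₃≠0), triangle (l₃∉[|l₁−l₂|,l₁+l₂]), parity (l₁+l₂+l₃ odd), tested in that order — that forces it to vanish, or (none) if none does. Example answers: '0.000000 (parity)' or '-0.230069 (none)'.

Rules hold: Σm=0, L=10 even, 1≤3≤7.
N = 9·7·7 = 441
Δ = 4!·4!·2!/11! = 1/34650
Racah Σ t=1..3: t=1:−1/72 t=2:+1/16 t=3:−1/72 = 5/144
⇒ 3j(4 3 3; 0 0 0)² = 2/77, sgn -1
Racah Σ t=0..0: t=0:+1/1152 = 1/1152
⇒ 3j(4 3 3; 0 -3 3)² = 1/154, sgn +1
4πI² = N·(3j₀)²·(3jₘ)² = 9/121
I = -1·√(0.0743802/4π) = -0.07693494
No selection rule forces the value: the integral is nonzero (none).

-0.076935 (none)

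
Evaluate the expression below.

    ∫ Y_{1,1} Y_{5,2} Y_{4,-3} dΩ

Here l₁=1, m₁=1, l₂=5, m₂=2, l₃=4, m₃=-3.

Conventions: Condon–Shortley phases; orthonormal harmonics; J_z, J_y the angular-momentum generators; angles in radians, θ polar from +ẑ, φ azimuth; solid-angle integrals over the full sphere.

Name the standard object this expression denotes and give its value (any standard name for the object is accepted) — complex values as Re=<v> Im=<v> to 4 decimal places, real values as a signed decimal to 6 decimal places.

Gaunt coefficient, +0.085055

This is a Gaunt coefficient — the integral of a triple product of spherical harmonics over the sphere.
m-sum 0 ✓  L=10 even ✓  4≤4≤6 ✓
Π(2lᵢ+1) = 3×11×9 = 297
triangle coeff Δ(1,5,4) = 1/495
Σ_t [1,1]: t=1:−1/576 = -1/576
(3j)²=5/99 [(1 5 4; 0 0 0)], sign=-1
Σ_t [0,0]: t=0:+1/10080 = 1/10080
(3j)²=1/165 [(1 5 4; 1 2 -3)], sign=-1
⇒ 4πI² = 1/11
I = (+1)√(1/11/(4π)) = 0.08505478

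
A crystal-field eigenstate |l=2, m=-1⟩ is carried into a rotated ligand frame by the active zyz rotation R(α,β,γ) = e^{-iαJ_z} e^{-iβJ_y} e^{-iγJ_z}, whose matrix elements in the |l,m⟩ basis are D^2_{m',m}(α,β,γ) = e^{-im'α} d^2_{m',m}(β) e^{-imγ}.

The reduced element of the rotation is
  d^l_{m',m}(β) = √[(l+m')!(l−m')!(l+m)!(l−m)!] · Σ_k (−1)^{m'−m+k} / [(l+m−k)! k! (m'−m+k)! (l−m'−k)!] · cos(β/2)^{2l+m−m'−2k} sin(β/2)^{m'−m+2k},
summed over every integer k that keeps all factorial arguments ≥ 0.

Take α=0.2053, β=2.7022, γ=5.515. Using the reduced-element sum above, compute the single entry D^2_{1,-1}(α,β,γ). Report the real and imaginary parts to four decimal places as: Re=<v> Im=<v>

Re=-0.4339 Im=0.6380

D^2_{1,-1}(0.2053,2.7022,5.5150) = e^{-i·1·0.2053}·d^2_{1,-1}(2.7022)·e^{-i·-1·5.5150}. Compute d first:
c=cos(2.702200/2)=0.217933, s=sin(2.702200/2)=0.975964; N=√[6·1·1·6]=6.000000
Admissible k: 0..1 (factorial args all ≥0)
  k=0: (−1)^2·6.0000/(2)·0.2179^2·0.9760^2 = +0.135717
  k=1: (−1)^3·6.0000/(6)·0.2179^0·0.9760^4 = -0.907266
d^2_{1,-1}(2.7022) = +0.135717 -0.907266 = -0.771549
Attach z-rotation phases: D = e^{-i(1)(0.2053)}·(-0.771549)·e^{-i(-1)(5.5150)} = -0.433935+0.637956i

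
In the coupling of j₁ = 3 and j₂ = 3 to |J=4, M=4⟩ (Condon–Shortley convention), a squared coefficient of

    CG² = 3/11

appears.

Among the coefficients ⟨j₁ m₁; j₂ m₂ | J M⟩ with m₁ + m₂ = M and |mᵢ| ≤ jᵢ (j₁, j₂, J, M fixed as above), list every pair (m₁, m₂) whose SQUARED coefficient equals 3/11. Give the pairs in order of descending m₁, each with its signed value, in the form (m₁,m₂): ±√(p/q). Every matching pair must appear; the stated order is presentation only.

Admissible pairs with m₁+m₂ = M = 4: (1,3), (2,2), (3,1)
  (m₁,m₂)=(3,1): CG² = 3/11, CG = +√(3/11)   ← matches the target
  (m₁,m₂)=(2,2): CG² = 5/11, CG = −√(5/11)
  (m₁,m₂)=(1,3): CG² = 3/11, CG = +√(3/11)   ← matches the target
Pairs with CG² = 3/11: (3,1): +√(3/11); (1,3): +√(3/11)

(3,1): +√(3/11); (1,3): +√(3/11)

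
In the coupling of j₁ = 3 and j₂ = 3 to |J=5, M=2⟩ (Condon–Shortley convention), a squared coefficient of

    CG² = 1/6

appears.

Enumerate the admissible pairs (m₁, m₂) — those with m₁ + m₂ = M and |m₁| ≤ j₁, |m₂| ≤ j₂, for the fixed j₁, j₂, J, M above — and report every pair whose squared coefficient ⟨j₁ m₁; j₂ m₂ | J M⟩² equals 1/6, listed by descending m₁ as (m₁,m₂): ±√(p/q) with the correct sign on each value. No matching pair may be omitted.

(3,-1): +√(1/6); (-1,3): −√(1/6)

Admissible pairs with m₁+m₂ = M = 2: (-1,3), (0,2), (1,1), (2,0), (3,-1)
  (m₁,m₂)=(3,-1): CG² = 1/6, CG = +√(1/6)   ← matches the target
  (m₁,m₂)=(2,0): CG² = 1/3, CG = +√(1/3)
  (m₁,m₂)=(1,1): CG² = 0/1, CG = 0
  (m₁,m₂)=(0,2): CG² = 1/3, CG = −√(1/3)
  (m₁,m₂)=(-1,3): CG² = 1/6, CG = −√(1/6)   ← matches the target
Pairs with CG² = 1/6: (3,-1): +√(1/6); (-1,3): −√(1/6)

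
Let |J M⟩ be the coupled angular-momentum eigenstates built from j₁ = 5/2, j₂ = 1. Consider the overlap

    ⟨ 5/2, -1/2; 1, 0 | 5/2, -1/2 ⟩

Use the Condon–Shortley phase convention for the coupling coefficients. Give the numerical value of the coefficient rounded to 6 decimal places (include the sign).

√[6·1!4!1!/7! · 2!3!1!1!2!3!] = √(144/35)
  +(−1)^0/∏(0,1,3,1,1,0)! = 1/6  (running 1/6)
  +(−1)^1/∏(1,0,2,0,2,1)! = -1/4  (running -1/12)
⟨..|..⟩ = √(144/35)·(-1/12) = -0.169031

−√(1/35) ≈ -0.169031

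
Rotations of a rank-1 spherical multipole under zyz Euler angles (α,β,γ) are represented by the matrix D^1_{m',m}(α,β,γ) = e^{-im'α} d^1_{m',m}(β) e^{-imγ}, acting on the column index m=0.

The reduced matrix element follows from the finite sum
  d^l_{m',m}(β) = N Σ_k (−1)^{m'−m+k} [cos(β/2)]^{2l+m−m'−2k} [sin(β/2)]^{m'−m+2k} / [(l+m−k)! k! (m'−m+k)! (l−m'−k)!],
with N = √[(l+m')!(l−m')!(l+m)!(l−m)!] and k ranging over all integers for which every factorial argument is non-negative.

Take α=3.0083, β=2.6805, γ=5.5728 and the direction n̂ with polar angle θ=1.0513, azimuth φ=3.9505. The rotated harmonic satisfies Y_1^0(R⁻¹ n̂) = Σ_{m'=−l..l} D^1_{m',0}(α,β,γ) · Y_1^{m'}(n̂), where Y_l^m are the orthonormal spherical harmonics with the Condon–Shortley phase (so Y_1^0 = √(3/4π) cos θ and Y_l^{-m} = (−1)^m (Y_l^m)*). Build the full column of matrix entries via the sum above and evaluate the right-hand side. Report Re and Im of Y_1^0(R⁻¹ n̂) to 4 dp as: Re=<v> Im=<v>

Need the full column D^1_{m',0} for m'=−1..1 at α=3.0083, β=2.6805, γ=5.5728.
cos(β/2)=0.228509, sin(β/2)=0.973542
d^1_{-1,0}: single k=1 term ⇒ +0.314611;  D = -0.311820+0.041811i
d^1_{0,0}: k∈[0..1] ⇒ +0.052217 -0.947783 = -0.895567;  D = -0.895567+0.000000i
d^1_{1,0}: single k=0 term ⇒ -0.314611;  D = +0.311820+0.041811i
Y_1^{m'}(θ=1.0513,φ=3.9505) and Σ D·Y over m':
  (-0.3118+0.0418i)·(-0.2070+0.2170i)  (-0.8956+0.0000i)·(+0.2426+0.0000i)  (+0.3118+0.0418i)·(+0.2070+0.2170i)
Y_1^0(R⁻¹ n̂) = -0.106267+0.000000i

Re=-0.1063 Im=0.0000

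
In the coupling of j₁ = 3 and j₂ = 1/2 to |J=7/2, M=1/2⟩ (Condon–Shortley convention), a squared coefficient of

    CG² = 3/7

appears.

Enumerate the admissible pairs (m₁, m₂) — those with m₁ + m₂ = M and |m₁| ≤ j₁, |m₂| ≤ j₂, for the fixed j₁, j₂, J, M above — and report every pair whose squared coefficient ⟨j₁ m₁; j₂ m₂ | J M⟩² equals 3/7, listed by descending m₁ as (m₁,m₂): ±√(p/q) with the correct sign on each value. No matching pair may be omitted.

Admissible pairs with m₁+m₂ = M = 1/2: (0,1/2), (1,-1/2)
  (m₁,m₂)=(1,-1/2): CG² = 3/7, CG = +√(3/7)   ← matches the target
  (m₁,m₂)=(0,1/2): CG² = 4/7, CG = +√(4/7)
Pairs with CG² = 3/7: (1,-1/2): +√(3/7)

(1,-1/2): +√(3/7)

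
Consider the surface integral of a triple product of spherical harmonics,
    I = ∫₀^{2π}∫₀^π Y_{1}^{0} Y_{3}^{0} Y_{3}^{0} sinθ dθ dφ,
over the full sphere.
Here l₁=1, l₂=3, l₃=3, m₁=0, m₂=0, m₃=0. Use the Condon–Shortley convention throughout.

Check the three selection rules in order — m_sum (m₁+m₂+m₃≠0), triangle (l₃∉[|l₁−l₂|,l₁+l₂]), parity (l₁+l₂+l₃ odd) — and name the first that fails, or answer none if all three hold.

parity

azimuthal sum: 0 + 0 + 0 = 0  ✓
2 ≤ 3 ≤ 4 (triangle on l)  ✓
L = 1 + 3 + 3 = 7 (odd)  ✗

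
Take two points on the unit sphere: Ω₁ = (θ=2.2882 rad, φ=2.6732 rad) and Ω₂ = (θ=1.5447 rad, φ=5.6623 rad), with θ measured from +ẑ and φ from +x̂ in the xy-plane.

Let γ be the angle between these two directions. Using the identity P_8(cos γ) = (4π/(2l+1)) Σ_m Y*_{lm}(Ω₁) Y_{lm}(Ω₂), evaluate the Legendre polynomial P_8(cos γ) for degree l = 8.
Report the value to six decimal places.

Summing Y*_{l m}(θ₁,φ₁)·Y_{l m}(θ₂,φ₂) over m ∈ [−8, 8]; prefactor 4π/(2·8+1) = 0.739198:
  m=-8: Y*=-0.04404 + 0.03049j  Y=0.12951 - 0.49744j  product 0.00946 + 0.02586j
  m=-7: Y*=-0.18519 + 0.02556j  Y=-0.01922 - 0.05011j  product 0.00484 + 0.00879j
  m=-6: Y*=-0.35726 - 0.12286j  Y=0.31025 + 0.20492j  product -0.08566 - 0.11133j
  m=-5: Y*=-0.31527 - 0.32437j  Y=0.06329 - 0.00235j  product -0.02072 - 0.01979j
  m=-4: Y*=-0.06195 - 0.19831j  Y=-0.26256 + 0.20296j  product 0.05651 + 0.03950j
  m=-3: Y*=-0.03856 + 0.23069j  Y=-0.01954 + 0.06503j  product -0.01425 - 0.00701j
  m=-2: Y*=-0.20663 + 0.28102j  Y=-0.10182 - 0.29820j  product 0.10484 + 0.03300j
  m=-1: Y*=0.07282 - 0.03684j  Y=-0.05683 - 0.04065j  product -0.00564 - 0.00087j
  m=+0: Y*=0.36071 + 0.00000j  Y=0.31027 + 0.00000j  product 0.11192 + 0.00000j
  m=+1: Y*=-0.07282 - 0.03684j  Y=0.05683 - 0.04065j  product -0.00564 + 0.00087j
  m=+2: Y*=-0.20663 - 0.28102j  Y=-0.10182 + 0.29820j  product 0.10484 - 0.03300j
  m=+3: Y*=0.03856 + 0.23069j  Y=0.01954 + 0.06503j  product -0.01425 + 0.00701j
  m=+4: Y*=-0.06195 + 0.19831j  Y=-0.26256 - 0.20296j  product 0.05651 - 0.03950j
  m=+5: Y*=0.31527 - 0.32437j  Y=-0.06329 - 0.00235j  product -0.02072 + 0.01979j
  m=+6: Y*=-0.35726 + 0.12286j  Y=0.31025 - 0.20492j  product -0.08566 + 0.11133j
  m=+7: Y*=0.18519 + 0.02556j  Y=0.01922 - 0.05011j  product 0.00484 - 0.00879j
  m=+8: Y*=-0.04404 - 0.03049j  Y=0.12951 + 0.49744j  product 0.00946 - 0.02586j
Σ over m = 0.21071 - 0.00000j; ×(4π/17) → 0.15576 - 0.00000j. Real part: 0.155756

0.155756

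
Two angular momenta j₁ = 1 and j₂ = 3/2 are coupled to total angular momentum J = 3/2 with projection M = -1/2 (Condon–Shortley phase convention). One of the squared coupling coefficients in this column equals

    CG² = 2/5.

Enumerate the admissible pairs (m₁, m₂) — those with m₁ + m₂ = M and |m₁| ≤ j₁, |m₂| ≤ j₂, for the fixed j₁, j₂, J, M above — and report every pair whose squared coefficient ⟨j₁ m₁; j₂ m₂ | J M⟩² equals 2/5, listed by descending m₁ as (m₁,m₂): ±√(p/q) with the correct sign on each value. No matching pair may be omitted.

(1,-3/2): +√(2/5)

Admissible pairs with m₁+m₂ = M = -1/2: (-1,1/2), (0,-1/2), (1,-3/2)
  (m₁,m₂)=(1,-3/2): CG² = 2/5, CG = +√(2/5)   ← matches the target
  (m₁,m₂)=(0,-1/2): CG² = 1/15, CG = +√(1/15)
  (m₁,m₂)=(-1,1/2): CG² = 8/15, CG = −√(8/15)
Pairs with CG² = 2/5: (1,-3/2): +√(2/5)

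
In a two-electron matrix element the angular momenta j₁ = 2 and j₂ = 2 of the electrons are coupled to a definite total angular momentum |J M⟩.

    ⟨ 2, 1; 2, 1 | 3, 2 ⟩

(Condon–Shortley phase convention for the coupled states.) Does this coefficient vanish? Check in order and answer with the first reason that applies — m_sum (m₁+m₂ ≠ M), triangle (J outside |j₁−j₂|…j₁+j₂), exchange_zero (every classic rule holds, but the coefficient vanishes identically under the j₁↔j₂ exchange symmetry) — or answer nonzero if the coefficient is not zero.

m-sum: m₁+m₂ = 1+1 = 2, M = 2  ✓
triangle: |j₁−j₂| = 0 ≤ J = 3 ≤ j₁+j₂ = 4  ✓
exchange: j₁=j₂ and m₁=m₂, and (−1)^(j₁+j₂−J) = (−1)^1 = −1 forces ⟨j₁m₁;j₂m₂|JM⟩ = −⟨j₂m₂;j₁m₁|JM⟩ = −⟨j₁m₁;j₂m₂|JM⟩ ⇒ the coefficient vanishes identically
Racah sum check: Σ_k collapses to 0 ⇒ CG = 0

exchange_zero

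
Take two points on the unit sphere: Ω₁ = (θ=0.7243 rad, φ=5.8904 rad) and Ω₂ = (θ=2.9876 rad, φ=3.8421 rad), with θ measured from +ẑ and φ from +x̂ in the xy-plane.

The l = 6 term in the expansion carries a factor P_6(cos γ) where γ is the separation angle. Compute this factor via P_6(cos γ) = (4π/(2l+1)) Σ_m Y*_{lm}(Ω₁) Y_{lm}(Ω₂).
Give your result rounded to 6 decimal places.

Expand P_6 via completeness: Σ_{m} conj(Y_{6,m}) at Ω₁ times Y_{6,m} at Ω₂ —
  term(m=-6) = 0.00000 - 0.00000j   from Y*(Ω₁)=-0.02893 - 0.02890j, Y(Ω₂)=-0.00000 + 0.00001j
  term(m=-5) = 0.00002 + 0.00002j   from Y*(Ω₁)=-0.06133 - 0.14788j, Y(Ω₂)=-0.00013 + 0.00005j
  term(m=-4) = -0.00023 + 0.00065j   from Y*(Ω₁)=-0.00012 - 0.35560j, Y(Ω₂)=-0.00181 - 0.00064j
  term(m=-3) = -0.00801 + 0.00112j   from Y*(Ω₁)=0.17209 - 0.41577j, Y(Ω₂)=-0.00910 - 0.01551j
  term(m=-2) = -0.01213 - 0.01714j   from Y*(Ω₁)=0.13009 - 0.13013j, Y(Ω₂)=0.01928 - 0.11245j
  term(m=-1) = -0.06078 + 0.11746j   from Y*(Ω₁)=-0.27286 + 0.11305j, Y(Ω₂)=0.34235 - 0.28865j
  term(m=+0) = -0.22013 + 0.00000j   from Y*(Ω₁)=-0.28260 + 0.00000j, Y(Ω₂)=0.77896 + 0.00000j
  term(m=+1) = -0.06078 - 0.11746j   from Y*(Ω₁)=0.27286 + 0.11305j, Y(Ω₂)=-0.34235 - 0.28865j
  term(m=+2) = -0.01213 + 0.01714j   from Y*(Ω₁)=0.13009 + 0.13013j, Y(Ω₂)=0.01928 + 0.11245j
  term(m=+3) = -0.00801 - 0.00112j   from Y*(Ω₁)=-0.17209 - 0.41577j, Y(Ω₂)=0.00910 - 0.01551j
  term(m=+4) = -0.00023 - 0.00065j   from Y*(Ω₁)=-0.00012 + 0.35560j, Y(Ω₂)=-0.00181 + 0.00064j
  term(m=+5) = 0.00002 - 0.00002j   from Y*(Ω₁)=0.06133 - 0.14788j, Y(Ω₂)=0.00013 + 0.00005j
  term(m=+6) = 0.00000 + 0.00000j   from Y*(Ω₁)=-0.02893 + 0.02890j, Y(Ω₂)=-0.00000 - 0.00001j
Total Σ_m = -0.38239 - 0.00000j. Multiply by 0.966644: -0.36964 - 0.00000j. P_6(cos γ) = -0.369638

-0.369638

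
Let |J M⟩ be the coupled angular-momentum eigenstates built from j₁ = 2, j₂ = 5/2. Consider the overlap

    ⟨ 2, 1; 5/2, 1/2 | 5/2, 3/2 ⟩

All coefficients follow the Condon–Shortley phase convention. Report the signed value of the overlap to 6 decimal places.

triangle: 2!·2!·3!/8! = 24/40320
(j±m)!: 3!·1!·3!·2!·4!·1! = 1728
prefactor² = (2J+1)·Δ·N² = 216/35
  k=0: +1/(0!·2!·1!·3!·1!·0!) = 1/12
  k=1: −1/(1!·1!·0!·2!·2!·1!) = -1/4
Σ = -1/6  ⇒  CG² = 216/35·(-1/6)² = 6/35
CG = −√(6/35) = -0.414039

-0.414039  (= −√(6/35))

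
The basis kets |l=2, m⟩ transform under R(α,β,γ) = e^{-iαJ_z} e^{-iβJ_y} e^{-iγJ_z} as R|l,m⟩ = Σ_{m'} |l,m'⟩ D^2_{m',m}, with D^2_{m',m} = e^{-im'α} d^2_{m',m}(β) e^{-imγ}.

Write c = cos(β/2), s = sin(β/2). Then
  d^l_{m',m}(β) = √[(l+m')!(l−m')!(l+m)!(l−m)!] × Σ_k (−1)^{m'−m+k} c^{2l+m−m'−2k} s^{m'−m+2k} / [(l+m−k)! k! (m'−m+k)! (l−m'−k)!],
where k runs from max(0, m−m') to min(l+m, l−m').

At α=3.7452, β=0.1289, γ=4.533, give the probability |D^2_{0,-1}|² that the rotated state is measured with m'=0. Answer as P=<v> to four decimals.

P=0.0244

Split into d^2_{0,-1}(β=0.1289) × two z-phases.
Half-angle: c=0.997924, s=0.064405. N=√(2·2·1·6)=4.898979
k: max(0,(-1)−(0))=0 … min(2+(-1),2−(0))=1
  k=0: (−1)^1·4.8990/(2)·0.9979^3·0.0644^1 = -0.156780
  k=1: (−1)^2·4.8990/(2)·0.9979^1·0.0644^3 = +0.000653
d^2_{0,-1}(0.1289) = -0.156780 +0.000653 = -0.156127
|D^2_{0,-1}|² = |d^2_{0,-1}(β)|² = (-0.156127)² = 0.024376 (the z-rotation phases have unit modulus)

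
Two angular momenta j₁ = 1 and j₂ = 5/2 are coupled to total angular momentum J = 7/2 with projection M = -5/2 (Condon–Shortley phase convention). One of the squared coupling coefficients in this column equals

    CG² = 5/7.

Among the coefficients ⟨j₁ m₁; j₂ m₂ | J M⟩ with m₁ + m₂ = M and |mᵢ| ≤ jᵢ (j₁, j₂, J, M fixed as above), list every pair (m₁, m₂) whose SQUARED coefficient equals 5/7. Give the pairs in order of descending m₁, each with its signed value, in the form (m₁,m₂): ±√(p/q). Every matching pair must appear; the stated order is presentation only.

(-1,-3/2): +√(5/7)

Admissible pairs with m₁+m₂ = M = -5/2: (-1,-3/2), (0,-5/2)
  (m₁,m₂)=(0,-5/2): CG² = 2/7, CG = +√(2/7)
  (m₁,m₂)=(-1,-3/2): CG² = 5/7, CG = +√(5/7)   ← matches the target
Pairs with CG² = 5/7: (-1,-3/2): +√(5/7)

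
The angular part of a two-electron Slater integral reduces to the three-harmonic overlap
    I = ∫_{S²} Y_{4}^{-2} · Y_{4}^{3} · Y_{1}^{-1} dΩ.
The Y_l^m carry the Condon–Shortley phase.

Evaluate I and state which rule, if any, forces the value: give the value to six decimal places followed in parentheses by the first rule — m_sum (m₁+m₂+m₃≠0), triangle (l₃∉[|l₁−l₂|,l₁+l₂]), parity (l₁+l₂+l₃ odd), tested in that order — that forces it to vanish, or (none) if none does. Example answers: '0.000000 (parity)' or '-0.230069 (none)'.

L=9 odd ⇒ parity kills the (l;000) factor ⇒ I = 0

0.000000 (parity)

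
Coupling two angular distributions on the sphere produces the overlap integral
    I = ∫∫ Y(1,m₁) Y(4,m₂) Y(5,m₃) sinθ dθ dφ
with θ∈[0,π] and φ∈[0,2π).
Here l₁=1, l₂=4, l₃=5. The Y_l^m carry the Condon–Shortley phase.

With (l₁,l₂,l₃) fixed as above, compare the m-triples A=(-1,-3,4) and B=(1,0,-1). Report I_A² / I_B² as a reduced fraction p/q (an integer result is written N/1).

12/5

Shared (l₁,l₂,l₃)=(1,4,5): N and (l;000)² cancel in I_A²/I_B².
A: Δ = 0!·2!·8!/11! = 1/495; Racah Σ t=0..0: t=0:+1/10080 = 1/10080; ⇒ 3j(1 4 5; -1 -3 4)² = 4/55, sgn -1
B: Δ = 0!·2!·8!/11! = 1/495; Racah Σ t=0..0: t=0:+1/1152 = 1/1152; ⇒ 3j(1 4 5; 1 0 -1)² = 1/33, sgn +1
I_A²/I_B² = (4/55)/(1/33) = 12/5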